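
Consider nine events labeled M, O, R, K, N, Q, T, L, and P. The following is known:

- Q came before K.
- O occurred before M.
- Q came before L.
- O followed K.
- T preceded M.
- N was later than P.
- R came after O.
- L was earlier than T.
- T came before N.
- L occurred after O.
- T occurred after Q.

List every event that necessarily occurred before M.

K, L, O, Q, T

Directly stated before M: O and T.
K reaches M via K → O → M.
L reaches M via L → T → M.
Q reaches M via Q → T → M.
No chain forces N (or any of the others) ahead of M.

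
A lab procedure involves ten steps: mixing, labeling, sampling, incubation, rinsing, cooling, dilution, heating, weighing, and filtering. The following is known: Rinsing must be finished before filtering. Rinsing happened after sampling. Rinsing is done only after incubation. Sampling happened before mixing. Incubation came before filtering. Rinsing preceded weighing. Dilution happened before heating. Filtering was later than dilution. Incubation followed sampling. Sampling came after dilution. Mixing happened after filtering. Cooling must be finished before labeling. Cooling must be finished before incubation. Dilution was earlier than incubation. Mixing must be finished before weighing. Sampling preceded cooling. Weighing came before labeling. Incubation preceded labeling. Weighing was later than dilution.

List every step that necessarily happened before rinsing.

Directly stated before rinsing: incubation and sampling.
Cooling reaches rinsing via cooling → incubation → rinsing.
Dilution reaches rinsing via dilution → incubation → rinsing.
No chain forces mixing (or any of the others) ahead of rinsing.

cooling, dilution, incubation, sampling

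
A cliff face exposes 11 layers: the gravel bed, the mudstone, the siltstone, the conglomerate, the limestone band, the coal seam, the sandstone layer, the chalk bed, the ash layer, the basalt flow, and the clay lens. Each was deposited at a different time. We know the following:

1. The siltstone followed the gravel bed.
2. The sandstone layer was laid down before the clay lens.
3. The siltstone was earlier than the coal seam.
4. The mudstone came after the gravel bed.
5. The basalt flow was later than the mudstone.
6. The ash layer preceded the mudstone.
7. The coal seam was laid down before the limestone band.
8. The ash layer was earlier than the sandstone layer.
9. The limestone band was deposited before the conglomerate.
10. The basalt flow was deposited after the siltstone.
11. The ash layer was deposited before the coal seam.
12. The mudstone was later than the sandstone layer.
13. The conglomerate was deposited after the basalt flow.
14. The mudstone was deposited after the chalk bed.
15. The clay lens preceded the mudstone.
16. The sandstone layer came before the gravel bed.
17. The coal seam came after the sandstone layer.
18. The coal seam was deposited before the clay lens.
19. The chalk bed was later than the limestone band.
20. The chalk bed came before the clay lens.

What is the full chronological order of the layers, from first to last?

the ash layer, the sandstone layer, the gravel bed, the siltstone, the coal seam, the limestone band, the chalk bed, the clay lens, the mudstone, the basalt flow, the conglomerate

The constraints fix every adjacent pair, so only one ordering works:
the ash layer → the sandstone layer → the gravel bed → the siltstone → the coal seam → the limestone band → the chalk bed → the clay lens → the mudstone → the basalt flow → the conglomerate.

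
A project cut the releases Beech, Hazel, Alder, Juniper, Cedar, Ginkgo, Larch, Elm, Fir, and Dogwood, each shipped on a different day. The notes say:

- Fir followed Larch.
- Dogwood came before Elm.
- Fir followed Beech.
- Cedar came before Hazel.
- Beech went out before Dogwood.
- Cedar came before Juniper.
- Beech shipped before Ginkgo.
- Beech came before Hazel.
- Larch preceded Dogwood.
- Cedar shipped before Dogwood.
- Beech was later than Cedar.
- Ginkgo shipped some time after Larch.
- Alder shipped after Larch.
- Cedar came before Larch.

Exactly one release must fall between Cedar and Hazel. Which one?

Beech

Tracing the constraints gives Cedar → Beech → Hazel, so Beech sits after Cedar and before Hazel.
No other release is forced both after Cedar and before Hazel.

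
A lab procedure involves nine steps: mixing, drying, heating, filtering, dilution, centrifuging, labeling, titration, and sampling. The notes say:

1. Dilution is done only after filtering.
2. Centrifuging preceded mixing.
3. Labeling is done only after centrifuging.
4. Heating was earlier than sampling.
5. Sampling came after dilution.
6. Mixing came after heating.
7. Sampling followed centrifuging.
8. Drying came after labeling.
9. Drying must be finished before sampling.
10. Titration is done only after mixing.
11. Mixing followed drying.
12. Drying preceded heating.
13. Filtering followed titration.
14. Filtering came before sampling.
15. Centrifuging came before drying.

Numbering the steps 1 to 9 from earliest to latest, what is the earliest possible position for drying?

3

Centrifuging and labeling must both come before drying — 2 forced predecessors.
Nothing else is forced ahead of drying, so its earliest slot is position 2 + 1 = 3.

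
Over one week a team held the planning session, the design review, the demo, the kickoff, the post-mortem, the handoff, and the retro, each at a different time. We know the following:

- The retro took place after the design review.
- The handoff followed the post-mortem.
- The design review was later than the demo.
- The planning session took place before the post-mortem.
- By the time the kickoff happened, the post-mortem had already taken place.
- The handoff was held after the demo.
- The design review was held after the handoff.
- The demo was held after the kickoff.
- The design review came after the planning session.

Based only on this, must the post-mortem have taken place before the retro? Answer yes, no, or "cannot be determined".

Chain the constraints: the post-mortem → the handoff → the design review → the retro. Each link is directly stated, so the post-mortem comes before the retro.

yes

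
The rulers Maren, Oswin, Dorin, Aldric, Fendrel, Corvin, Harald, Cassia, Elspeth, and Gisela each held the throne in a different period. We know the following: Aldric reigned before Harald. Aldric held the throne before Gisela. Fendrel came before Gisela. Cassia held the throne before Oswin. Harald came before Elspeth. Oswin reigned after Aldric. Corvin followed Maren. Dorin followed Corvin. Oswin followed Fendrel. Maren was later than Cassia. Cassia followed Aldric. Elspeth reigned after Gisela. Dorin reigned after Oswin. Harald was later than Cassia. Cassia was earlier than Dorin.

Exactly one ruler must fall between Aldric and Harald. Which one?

Cassia

Tracing the constraints gives Aldric → Cassia → Harald, so Cassia sits after Aldric and before Harald.
No other ruler is forced both after Aldric and before Harald.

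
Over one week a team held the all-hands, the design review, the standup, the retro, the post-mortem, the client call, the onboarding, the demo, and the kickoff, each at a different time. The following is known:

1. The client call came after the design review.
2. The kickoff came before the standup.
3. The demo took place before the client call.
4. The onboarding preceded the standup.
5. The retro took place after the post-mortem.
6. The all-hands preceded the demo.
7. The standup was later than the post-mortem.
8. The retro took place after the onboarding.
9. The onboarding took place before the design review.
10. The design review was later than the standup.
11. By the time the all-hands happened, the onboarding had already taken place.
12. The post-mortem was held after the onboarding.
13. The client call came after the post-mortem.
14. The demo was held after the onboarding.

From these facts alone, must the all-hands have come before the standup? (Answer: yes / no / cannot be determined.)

cannot be determined

No chain of stated constraints runs from the all-hands to the standup, and none runs from the standup to the all-hands either.
So the relative order of the all-hands and the standup is not fixed by the given facts.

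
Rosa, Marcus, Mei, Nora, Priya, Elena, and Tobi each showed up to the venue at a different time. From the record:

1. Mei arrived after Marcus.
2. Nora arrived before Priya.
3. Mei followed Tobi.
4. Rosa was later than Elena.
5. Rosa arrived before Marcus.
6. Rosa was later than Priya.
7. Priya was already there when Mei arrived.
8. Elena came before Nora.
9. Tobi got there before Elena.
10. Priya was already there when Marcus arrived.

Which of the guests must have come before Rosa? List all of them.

Directly stated before Rosa: Elena and Priya.
Nora reaches Rosa via Nora → Priya → Rosa.
Tobi reaches Rosa via Tobi → Elena → Rosa.
No chain forces Mei (or any of the others) ahead of Rosa.

Elena, Nora, Priya, Tobi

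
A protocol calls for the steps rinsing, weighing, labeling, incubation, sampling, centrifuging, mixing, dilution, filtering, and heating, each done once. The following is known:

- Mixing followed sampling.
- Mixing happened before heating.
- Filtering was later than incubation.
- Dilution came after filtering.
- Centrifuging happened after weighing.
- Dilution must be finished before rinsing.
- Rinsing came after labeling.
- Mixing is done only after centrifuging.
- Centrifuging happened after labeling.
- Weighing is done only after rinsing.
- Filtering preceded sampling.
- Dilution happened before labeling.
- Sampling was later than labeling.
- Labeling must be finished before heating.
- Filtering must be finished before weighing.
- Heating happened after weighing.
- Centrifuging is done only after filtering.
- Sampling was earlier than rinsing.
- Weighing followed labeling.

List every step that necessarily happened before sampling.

dilution, filtering, incubation, labeling

Directly stated before sampling: filtering and labeling.
Dilution reaches sampling via dilution → labeling → sampling.
Incubation reaches sampling via incubation → filtering → sampling.
No chain forces centrifuging (or any of the others) ahead of sampling.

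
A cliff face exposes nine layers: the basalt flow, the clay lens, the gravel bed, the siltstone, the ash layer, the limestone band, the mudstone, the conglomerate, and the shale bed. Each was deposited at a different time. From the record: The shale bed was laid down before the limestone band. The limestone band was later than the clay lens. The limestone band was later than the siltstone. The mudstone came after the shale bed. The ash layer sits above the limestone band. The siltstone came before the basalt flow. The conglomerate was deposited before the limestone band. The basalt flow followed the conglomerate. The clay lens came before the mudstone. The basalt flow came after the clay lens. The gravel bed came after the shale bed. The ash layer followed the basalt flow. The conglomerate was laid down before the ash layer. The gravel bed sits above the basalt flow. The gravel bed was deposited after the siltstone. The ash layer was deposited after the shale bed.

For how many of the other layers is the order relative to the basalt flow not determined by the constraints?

3

Forced before the basalt flow: the clay lens, the conglomerate, and the siltstone; forced after the basalt flow: the ash layer and the gravel bed.
That leaves the limestone band, the mudstone, and the shale bed with no forced order relative to the basalt flow — 3.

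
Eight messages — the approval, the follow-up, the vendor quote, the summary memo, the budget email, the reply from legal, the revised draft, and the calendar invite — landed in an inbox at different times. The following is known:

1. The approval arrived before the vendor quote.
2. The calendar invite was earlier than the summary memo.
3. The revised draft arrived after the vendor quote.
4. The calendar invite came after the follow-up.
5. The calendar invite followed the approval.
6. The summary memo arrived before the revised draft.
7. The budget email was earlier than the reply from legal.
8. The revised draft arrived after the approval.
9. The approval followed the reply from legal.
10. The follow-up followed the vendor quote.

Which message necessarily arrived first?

The budget email has a chain of constraints placing it before every other message, so the budget email must be first.

the budget email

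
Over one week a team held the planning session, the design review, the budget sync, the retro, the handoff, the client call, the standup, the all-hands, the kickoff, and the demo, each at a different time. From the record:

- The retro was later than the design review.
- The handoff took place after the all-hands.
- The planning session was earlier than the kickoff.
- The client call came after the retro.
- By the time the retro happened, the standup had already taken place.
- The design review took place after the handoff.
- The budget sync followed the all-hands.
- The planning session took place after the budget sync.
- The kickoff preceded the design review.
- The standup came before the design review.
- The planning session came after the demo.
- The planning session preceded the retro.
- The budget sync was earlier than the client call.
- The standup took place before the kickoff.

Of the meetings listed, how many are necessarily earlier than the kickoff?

5

Directly stated before the kickoff: the planning session and the standup.
The all-hands reaches the kickoff via the all-hands → the budget sync → the planning session → the kickoff.
The budget sync reaches the kickoff via the budget sync → the planning session → the kickoff.
The demo reaches the kickoff via the demo → the planning session → the kickoff.
No chain forces the client call (or any of the others) ahead of the kickoff.
That's the all-hands, the budget sync, the demo, the planning session, and the standup — 5 in all.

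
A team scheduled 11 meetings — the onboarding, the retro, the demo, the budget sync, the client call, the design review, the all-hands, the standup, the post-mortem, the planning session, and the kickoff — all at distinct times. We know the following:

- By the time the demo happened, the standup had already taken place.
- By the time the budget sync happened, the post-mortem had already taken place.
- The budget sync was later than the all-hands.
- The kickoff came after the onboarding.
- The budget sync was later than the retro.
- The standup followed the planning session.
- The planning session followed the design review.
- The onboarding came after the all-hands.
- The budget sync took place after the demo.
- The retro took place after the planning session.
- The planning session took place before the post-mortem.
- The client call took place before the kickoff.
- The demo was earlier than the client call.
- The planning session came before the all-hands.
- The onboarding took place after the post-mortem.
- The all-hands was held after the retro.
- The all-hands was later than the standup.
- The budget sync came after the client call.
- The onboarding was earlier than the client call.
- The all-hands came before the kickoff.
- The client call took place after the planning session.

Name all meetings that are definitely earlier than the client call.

Directly stated before the client call: the demo, the onboarding, and the planning session.
The all-hands reaches the client call via the all-hands → the onboarding → the client call.
The design review reaches the client call via the design review → the planning session → the client call.
The post-mortem reaches the client call via the post-mortem → the onboarding → the client call.
Likewise the retro and the standup each reach the client call by chaining the stated constraints.

the all-hands, the demo, the design review, the onboarding, the planning session, the post-mortem, the retro, the standup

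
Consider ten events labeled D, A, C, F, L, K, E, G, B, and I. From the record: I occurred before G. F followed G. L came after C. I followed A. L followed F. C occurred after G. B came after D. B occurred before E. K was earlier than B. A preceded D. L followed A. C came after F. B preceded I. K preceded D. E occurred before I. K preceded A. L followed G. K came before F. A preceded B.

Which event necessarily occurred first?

K

K has a chain of constraints placing it before every other event, so K must be first.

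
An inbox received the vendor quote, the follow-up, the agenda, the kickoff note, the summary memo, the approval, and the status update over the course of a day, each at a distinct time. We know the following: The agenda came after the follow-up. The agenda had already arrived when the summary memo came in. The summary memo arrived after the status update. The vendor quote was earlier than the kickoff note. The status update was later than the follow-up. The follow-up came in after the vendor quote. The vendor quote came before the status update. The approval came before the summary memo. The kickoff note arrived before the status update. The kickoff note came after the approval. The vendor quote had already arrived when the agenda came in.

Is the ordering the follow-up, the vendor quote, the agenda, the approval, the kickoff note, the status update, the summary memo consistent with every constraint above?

no

The constraints require the vendor quote before the follow-up, but in the proposed sequence the follow-up appears ahead of the vendor quote. That one violation is enough.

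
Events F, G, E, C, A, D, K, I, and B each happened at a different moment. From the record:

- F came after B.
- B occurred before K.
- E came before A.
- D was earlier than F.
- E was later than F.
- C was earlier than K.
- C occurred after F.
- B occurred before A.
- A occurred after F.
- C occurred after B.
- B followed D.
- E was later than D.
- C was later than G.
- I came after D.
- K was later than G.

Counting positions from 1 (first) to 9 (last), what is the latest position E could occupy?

8

E must come before A — 1 event forced after it.
Everything else can be placed before E in some valid order, so E can sit as late as position 9 − 1 = 8.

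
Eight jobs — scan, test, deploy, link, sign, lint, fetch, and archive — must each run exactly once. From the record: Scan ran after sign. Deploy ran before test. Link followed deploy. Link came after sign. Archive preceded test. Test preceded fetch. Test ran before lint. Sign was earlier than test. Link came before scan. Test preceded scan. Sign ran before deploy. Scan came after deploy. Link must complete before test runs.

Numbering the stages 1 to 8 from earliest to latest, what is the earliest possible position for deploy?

Sign must come before deploy — 1 forced predecessor.
Nothing else is forced ahead of deploy, so its earliest slot is position 1 + 1 = 2.

2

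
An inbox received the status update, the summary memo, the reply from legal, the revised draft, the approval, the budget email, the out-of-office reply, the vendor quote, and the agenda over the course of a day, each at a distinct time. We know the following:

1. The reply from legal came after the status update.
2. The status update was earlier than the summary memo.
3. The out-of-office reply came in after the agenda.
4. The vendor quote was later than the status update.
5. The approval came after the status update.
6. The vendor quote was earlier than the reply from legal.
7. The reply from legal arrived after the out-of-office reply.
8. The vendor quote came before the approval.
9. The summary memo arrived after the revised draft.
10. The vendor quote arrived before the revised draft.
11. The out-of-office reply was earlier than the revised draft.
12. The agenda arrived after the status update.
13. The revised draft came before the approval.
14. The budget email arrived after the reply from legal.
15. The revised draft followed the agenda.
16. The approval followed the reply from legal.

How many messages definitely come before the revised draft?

4

Directly stated before the revised draft: the agenda, the out-of-office reply, and the vendor quote.
The status update reaches the revised draft via the status update → the vendor quote → the revised draft.
No chain forces the budget email (or any of the others) ahead of the revised draft.
That's the agenda, the out-of-office reply, the status update, and the vendor quote — 4 in all.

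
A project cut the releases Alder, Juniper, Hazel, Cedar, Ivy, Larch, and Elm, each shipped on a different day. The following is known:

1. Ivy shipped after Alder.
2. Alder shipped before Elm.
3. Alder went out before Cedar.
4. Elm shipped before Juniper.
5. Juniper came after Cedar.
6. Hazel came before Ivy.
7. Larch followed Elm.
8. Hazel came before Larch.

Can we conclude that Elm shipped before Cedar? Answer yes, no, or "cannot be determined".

cannot be determined

No chain of stated constraints runs from Elm to Cedar, and none runs from Cedar to Elm either.
So the relative order of Elm and Cedar is not fixed by the given facts.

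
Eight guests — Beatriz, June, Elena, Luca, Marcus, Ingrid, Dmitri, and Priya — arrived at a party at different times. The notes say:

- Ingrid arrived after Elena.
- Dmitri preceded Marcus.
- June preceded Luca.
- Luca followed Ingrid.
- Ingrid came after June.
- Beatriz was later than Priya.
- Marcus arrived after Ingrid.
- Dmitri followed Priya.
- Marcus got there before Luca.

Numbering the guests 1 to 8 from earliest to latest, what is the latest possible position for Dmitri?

Dmitri must come before Luca and Marcus — 2 guests forced after them.
Everything else can be placed before Dmitri in some valid order, so Dmitri can sit as late as position 8 − 2 = 6.

6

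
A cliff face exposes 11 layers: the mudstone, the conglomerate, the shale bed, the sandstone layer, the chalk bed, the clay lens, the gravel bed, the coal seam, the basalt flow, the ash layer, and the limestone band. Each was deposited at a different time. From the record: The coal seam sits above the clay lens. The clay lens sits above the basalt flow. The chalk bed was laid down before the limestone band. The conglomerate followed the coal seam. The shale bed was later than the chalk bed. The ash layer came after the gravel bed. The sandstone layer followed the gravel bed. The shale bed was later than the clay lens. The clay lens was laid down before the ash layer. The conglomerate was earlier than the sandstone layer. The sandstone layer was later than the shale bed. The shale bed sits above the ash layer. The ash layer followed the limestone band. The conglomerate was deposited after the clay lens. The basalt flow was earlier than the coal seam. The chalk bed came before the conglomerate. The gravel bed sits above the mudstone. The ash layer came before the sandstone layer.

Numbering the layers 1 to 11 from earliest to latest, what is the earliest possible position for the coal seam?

3

The basalt flow and the clay lens must both come before the coal seam — 2 forced predecessors.
Nothing else is forced ahead of the coal seam, so its earliest slot is position 2 + 1 = 3.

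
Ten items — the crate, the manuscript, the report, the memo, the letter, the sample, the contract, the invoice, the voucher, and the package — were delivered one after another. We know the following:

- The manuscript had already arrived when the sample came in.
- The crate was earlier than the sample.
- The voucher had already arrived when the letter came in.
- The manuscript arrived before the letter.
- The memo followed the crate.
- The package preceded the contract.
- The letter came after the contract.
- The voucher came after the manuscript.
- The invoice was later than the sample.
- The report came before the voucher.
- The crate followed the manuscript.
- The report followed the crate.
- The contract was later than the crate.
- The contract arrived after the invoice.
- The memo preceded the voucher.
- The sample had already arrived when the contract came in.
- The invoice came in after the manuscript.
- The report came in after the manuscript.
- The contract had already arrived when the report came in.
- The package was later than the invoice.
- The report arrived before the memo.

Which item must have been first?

the manuscript

The manuscript has a chain of constraints placing it before every other item, so the manuscript must be first.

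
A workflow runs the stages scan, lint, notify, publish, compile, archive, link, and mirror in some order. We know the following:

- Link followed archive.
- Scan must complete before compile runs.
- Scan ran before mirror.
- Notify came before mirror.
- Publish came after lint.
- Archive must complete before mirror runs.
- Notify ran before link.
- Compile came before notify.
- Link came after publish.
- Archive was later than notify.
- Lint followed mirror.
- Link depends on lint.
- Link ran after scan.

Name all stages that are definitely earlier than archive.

compile, notify, scan

Directly stated before archive: notify.
Compile reaches archive via compile → notify → archive.
Scan reaches archive via scan → compile → notify → archive.
No chain forces link (or any of the others) ahead of archive.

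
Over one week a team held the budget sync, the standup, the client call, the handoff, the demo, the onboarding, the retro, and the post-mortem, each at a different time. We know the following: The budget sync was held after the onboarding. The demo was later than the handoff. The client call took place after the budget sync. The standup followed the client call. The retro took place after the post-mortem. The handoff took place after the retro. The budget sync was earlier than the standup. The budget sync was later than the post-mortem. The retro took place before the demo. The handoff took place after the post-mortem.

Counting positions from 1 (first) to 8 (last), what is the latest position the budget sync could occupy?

6

The budget sync must come before the client call and the standup — 2 meetings forced after it.
Everything else can be placed before the budget sync in some valid order, so the budget sync can sit as late as position 8 − 2 = 6.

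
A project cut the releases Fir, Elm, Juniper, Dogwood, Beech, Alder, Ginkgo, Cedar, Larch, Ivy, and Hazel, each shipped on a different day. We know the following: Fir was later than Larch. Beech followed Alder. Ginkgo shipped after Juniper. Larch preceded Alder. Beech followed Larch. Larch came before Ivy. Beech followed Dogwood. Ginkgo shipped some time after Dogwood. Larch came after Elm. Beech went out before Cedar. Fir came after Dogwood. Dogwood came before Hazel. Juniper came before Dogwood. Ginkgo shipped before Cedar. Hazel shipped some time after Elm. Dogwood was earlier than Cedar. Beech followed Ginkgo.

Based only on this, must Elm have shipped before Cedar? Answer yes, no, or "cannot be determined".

yes

Chain the constraints: Elm → Larch → Beech → Cedar. Each link is directly stated, so Elm comes before Cedar.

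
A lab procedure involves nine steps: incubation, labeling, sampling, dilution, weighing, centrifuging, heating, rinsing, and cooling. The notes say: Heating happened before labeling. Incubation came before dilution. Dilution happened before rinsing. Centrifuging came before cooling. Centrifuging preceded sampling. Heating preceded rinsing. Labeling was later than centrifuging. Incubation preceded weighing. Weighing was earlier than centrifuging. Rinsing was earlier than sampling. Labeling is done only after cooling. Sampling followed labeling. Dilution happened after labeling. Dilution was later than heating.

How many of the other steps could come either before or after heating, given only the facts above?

Forced after heating: dilution, labeling, rinsing, and sampling.
That leaves centrifuging, cooling, incubation, and weighing with no forced order relative to heating — 4.

4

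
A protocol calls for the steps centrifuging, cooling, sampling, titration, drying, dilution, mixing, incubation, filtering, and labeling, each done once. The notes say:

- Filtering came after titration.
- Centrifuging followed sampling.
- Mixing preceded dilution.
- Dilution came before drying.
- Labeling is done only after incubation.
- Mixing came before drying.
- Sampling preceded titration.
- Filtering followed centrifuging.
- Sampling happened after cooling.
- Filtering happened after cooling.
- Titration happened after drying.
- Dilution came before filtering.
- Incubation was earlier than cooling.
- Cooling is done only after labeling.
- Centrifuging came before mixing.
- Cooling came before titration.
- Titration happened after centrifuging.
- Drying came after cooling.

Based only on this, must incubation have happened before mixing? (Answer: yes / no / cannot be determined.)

yes

Chain the constraints: incubation → cooling → sampling → centrifuging → mixing. Each link is directly stated, so incubation comes before mixing.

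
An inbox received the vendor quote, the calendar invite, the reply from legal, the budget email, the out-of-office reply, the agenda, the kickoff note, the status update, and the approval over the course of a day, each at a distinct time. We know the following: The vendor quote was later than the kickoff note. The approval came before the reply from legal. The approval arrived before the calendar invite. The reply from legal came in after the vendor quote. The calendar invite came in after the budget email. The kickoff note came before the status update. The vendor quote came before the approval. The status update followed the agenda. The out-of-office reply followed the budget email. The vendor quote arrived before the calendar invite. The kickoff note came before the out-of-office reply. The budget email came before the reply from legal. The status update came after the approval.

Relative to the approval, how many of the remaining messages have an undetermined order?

3

Forced before the approval: the kickoff note and the vendor quote; forced after the approval: the calendar invite, the reply from legal, and the status update.
That leaves the agenda, the budget email, and the out-of-office reply with no forced order relative to the approval — 3.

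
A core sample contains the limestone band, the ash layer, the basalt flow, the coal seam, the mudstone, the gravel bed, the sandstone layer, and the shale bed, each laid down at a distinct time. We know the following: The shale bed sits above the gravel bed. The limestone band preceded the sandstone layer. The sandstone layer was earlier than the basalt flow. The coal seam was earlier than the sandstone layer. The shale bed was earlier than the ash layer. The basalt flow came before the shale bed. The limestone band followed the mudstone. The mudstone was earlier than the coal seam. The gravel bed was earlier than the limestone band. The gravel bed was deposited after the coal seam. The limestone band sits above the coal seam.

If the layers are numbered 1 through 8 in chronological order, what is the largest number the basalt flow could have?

The basalt flow must come before the ash layer and the shale bed — 2 layers forced after it.
Everything else can be placed before the basalt flow in some valid order, so the basalt flow can sit as late as position 8 − 2 = 6.

6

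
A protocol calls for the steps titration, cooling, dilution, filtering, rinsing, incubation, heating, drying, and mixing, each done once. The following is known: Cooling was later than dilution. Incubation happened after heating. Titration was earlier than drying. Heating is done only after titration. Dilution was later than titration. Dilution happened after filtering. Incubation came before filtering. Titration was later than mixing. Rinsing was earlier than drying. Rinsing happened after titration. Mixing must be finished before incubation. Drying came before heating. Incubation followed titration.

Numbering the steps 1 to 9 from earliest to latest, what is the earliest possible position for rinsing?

3

Mixing and titration must both come before rinsing — 2 forced predecessors.
Nothing else is forced ahead of rinsing, so its earliest slot is position 2 + 1 = 3.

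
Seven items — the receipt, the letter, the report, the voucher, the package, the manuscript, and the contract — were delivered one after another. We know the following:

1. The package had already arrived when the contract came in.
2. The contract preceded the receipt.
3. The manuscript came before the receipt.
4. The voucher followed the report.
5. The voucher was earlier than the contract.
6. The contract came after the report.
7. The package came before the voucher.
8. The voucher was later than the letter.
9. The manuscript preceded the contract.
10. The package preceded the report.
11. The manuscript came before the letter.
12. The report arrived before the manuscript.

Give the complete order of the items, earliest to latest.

The constraints fix every adjacent pair, so only one ordering works:
the package → the report → the manuscript → the letter → the voucher → the contract → the receipt.

the package, the report, the manuscript, the letter, the voucher, the contract, the receipt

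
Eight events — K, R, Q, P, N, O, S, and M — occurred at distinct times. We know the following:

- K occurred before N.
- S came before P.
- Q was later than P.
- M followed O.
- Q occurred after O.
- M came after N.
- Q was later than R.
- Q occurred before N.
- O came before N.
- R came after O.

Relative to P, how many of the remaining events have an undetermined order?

3

Forced before P: S; forced after P: M, N, and Q.
That leaves K, O, and R with no forced order relative to P — 3.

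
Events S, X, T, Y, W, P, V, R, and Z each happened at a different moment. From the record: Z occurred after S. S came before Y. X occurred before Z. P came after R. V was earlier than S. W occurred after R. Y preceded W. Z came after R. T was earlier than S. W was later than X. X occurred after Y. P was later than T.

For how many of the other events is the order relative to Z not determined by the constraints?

2

Forced before Z: R, S, T, V, X, and Y.
That leaves P and W with no forced order relative to Z — 2.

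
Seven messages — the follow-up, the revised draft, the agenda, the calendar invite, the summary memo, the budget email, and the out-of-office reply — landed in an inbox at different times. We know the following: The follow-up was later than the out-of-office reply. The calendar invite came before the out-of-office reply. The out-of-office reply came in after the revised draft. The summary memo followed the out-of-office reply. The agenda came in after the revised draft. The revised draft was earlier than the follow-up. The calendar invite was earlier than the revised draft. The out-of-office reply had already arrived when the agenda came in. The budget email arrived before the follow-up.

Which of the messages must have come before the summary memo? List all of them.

Directly stated before the summary memo: the out-of-office reply.
The calendar invite reaches the summary memo via the calendar invite → the out-of-office reply → the summary memo.
The revised draft reaches the summary memo via the revised draft → the out-of-office reply → the summary memo.

the calendar invite, the out-of-office reply, the revised draft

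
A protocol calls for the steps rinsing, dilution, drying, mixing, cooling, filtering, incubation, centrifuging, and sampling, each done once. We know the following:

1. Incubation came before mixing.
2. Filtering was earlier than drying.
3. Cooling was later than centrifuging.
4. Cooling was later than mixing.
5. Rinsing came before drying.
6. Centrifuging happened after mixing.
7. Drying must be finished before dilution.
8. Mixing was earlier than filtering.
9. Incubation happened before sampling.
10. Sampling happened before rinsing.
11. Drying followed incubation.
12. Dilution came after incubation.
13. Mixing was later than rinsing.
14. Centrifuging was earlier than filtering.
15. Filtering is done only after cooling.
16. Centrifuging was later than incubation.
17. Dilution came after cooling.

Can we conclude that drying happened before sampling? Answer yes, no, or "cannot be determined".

no

Tracing the constraints gives sampling → rinsing → drying, so sampling must come before drying.
That means drying cannot be before sampling.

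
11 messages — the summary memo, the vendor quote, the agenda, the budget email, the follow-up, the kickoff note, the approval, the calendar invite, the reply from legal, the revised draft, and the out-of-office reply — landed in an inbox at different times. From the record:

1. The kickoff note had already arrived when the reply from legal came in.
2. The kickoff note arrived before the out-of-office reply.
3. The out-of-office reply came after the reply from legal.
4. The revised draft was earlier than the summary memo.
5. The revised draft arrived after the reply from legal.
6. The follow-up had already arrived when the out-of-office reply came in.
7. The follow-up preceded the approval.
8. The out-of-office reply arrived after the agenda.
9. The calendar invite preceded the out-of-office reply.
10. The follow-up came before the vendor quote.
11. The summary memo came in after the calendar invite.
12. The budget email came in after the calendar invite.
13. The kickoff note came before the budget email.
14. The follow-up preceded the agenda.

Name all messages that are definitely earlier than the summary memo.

Directly stated before the summary memo: the calendar invite and the revised draft.
The kickoff note reaches the summary memo via the kickoff note → the reply from legal → the revised draft → the summary memo.
The reply from legal reaches the summary memo via the reply from legal → the revised draft → the summary memo.

the calendar invite, the kickoff note, the reply from legal, the revised draft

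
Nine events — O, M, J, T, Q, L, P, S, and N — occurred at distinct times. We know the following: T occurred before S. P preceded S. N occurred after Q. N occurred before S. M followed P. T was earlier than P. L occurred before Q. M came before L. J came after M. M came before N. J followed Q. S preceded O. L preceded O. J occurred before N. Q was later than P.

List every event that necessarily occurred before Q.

Directly stated before Q: L and P.
M reaches Q via M → L → Q.
T reaches Q via T → P → Q.

L, M, P, T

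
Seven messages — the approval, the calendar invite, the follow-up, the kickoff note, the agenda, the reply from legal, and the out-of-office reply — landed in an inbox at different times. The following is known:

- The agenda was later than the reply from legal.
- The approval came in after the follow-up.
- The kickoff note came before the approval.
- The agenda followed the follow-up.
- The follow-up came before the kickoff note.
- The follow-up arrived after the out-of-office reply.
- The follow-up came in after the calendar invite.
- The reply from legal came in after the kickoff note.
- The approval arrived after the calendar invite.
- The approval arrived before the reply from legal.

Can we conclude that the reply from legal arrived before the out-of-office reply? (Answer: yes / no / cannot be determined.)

no

Tracing the constraints gives the out-of-office reply → the follow-up → the approval → the reply from legal, so the out-of-office reply must come before the reply from legal.
That means the reply from legal cannot be before the out-of-office reply.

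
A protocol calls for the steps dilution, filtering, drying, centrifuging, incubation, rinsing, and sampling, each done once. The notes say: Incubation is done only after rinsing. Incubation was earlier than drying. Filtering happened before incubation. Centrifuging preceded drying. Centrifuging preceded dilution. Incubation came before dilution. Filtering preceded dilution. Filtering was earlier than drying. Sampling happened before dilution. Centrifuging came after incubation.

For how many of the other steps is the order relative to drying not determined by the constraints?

2

Forced before drying: centrifuging, filtering, incubation, and rinsing.
That leaves dilution and sampling with no forced order relative to drying — 2.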